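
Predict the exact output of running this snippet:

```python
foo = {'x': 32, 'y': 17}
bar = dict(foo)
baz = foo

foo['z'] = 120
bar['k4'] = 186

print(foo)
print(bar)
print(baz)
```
{'x': 32, 'y': 17, 'z': 120}
{'x': 32, 'y': 17, 'k4': 186}
{'x': 32, 'y': 17, 'z': 120}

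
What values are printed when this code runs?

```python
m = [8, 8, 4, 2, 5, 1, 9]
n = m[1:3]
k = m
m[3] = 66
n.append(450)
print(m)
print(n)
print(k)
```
[8, 8, 4, 66, 5, 1, 9]
[8, 4, 450]
[8, 8, 4, 66, 5, 1, 9]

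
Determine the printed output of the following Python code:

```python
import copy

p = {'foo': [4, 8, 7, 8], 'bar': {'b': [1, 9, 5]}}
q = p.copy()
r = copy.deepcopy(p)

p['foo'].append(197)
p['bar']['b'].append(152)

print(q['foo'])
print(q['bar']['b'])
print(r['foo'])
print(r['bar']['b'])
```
[4, 8, 7, 8, 197]
[1, 9, 5, 152]
[4, 8, 7, 8]
[1, 9, 5]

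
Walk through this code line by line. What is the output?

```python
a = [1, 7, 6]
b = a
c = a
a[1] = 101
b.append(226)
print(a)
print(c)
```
[1, 101, 6, 226]
[1, 101, 6, 226]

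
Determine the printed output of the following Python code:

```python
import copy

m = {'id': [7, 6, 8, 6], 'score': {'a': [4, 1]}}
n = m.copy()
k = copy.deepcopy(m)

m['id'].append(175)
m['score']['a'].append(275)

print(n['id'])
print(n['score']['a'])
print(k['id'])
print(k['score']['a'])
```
[7, 6, 8, 6, 175]
[4, 1, 275]
[7, 6, 8, 6]
[4, 1]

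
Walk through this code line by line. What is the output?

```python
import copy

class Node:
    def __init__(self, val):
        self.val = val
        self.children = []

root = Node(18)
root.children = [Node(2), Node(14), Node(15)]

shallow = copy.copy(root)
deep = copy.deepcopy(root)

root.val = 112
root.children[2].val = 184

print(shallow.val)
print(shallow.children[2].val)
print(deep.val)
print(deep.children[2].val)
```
18
184
18
15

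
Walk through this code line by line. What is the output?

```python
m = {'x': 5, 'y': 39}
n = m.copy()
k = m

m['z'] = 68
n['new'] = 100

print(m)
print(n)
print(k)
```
{'x': 5, 'y': 39, 'z': 68}
{'x': 5, 'y': 39, 'new': 100}
{'x': 5, 'y': 39, 'z': 68}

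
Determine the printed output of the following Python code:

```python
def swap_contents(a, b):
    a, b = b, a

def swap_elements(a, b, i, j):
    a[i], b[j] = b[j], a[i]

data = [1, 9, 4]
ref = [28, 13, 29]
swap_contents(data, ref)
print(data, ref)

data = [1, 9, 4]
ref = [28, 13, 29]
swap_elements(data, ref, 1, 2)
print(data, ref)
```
[1, 9, 4] [28, 13, 29]
[1, 29, 4] [28, 13, 9]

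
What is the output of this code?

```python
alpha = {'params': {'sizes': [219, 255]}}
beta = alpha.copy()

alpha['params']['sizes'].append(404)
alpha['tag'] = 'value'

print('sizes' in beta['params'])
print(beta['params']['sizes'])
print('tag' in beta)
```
True
[219, 255, 404]
False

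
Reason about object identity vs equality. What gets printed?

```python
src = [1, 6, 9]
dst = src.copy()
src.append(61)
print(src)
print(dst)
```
[1, 6, 9, 61]
[1, 6, 9]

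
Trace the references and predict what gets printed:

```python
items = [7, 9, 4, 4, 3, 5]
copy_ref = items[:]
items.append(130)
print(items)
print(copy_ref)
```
[7, 9, 4, 4, 3, 5, 130]
[7, 9, 4, 4, 3, 5]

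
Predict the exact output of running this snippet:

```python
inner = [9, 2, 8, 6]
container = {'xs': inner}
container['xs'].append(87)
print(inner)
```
[9, 2, 8, 6, 87]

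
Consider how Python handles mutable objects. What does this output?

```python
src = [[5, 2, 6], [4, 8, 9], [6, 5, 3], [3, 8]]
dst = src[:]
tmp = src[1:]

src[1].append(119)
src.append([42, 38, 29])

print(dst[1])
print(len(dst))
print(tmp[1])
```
[4, 8, 9, 119]
4
[6, 5, 3]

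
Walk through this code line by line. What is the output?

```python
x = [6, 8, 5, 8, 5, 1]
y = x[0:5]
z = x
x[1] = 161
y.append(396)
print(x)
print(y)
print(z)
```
[6, 161, 5, 8, 5, 1]
[6, 8, 5, 8, 5, 396]
[6, 161, 5, 8, 5, 1]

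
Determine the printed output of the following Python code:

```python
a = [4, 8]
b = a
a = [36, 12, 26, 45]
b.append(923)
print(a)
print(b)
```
[36, 12, 26, 45]
[4, 8, 923]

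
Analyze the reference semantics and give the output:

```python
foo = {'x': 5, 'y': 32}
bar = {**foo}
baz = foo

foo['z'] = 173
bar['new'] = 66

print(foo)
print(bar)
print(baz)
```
{'x': 5, 'y': 32, 'z': 173}
{'x': 5, 'y': 32, 'new': 66}
{'x': 5, 'y': 32, 'z': 173}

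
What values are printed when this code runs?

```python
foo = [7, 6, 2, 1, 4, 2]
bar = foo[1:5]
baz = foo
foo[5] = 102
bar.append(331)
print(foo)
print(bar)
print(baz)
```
[7, 6, 2, 1, 4, 102]
[6, 2, 1, 4, 331]
[7, 6, 2, 1, 4, 102]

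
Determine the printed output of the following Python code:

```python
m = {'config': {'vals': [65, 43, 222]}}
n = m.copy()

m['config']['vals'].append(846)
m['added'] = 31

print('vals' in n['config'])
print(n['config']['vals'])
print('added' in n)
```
True
[65, 43, 222, 846]
False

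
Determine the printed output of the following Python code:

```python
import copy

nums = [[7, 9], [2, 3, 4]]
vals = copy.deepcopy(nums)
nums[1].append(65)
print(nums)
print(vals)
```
[[7, 9], [2, 3, 4, 65]]
[[7, 9], [2, 3, 4]]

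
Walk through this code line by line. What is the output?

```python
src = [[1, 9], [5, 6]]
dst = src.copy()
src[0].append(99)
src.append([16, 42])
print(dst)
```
[[1, 9, 99], [5, 6]]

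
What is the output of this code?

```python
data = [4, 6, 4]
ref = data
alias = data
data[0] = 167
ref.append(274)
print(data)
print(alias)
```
[167, 6, 4, 274]
[167, 6, 4, 274]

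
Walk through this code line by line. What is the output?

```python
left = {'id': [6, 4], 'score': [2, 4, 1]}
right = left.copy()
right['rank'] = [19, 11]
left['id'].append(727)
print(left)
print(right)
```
{'id': [6, 4, 727], 'score': [2, 4, 1]}
{'id': [6, 4, 727], 'score': [2, 4, 1], 'rank': [19, 11]}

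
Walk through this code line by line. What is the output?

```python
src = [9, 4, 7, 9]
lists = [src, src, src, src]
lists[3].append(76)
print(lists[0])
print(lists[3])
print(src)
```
[9, 4, 7, 9, 76]
[9, 4, 7, 9, 76]
[9, 4, 7, 9, 76]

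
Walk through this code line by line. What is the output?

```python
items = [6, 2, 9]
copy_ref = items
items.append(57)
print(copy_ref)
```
[6, 2, 9, 57]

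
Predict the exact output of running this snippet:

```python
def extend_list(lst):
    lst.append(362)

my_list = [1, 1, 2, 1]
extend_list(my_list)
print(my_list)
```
[1, 1, 2, 1, 362]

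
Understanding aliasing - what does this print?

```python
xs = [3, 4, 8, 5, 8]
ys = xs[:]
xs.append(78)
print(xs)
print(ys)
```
[3, 4, 8, 5, 8, 78]
[3, 4, 8, 5, 8]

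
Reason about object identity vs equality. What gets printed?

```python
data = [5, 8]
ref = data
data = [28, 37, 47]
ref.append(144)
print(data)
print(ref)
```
[28, 37, 47]
[5, 8, 144]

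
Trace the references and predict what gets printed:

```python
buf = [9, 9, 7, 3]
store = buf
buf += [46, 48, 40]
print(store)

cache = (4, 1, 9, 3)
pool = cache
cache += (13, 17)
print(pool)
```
[9, 9, 7, 3, 46, 48, 40]
(4, 1, 9, 3)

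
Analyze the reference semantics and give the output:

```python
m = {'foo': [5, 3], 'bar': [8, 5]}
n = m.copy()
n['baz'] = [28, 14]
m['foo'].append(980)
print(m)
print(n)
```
{'foo': [5, 3, 980], 'bar': [8, 5]}
{'foo': [5, 3, 980], 'bar': [8, 5], 'baz': [28, 14]}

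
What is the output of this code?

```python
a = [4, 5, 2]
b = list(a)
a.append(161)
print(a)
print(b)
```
[4, 5, 2, 161]
[4, 5, 2]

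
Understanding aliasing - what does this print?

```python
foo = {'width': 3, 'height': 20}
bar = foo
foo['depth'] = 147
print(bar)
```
{'width': 3, 'height': 20, 'depth': 147}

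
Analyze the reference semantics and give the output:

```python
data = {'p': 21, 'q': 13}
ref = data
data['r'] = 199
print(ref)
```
{'p': 21, 'q': 13, 'r': 199}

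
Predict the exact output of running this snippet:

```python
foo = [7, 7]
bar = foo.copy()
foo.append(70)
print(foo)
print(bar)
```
[7, 7, 70]
[7, 7]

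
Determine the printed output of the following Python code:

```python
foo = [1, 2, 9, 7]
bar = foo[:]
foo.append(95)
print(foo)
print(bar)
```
[1, 2, 9, 7, 95]
[1, 2, 9, 7]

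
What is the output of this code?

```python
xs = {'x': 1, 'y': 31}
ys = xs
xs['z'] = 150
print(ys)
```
{'x': 1, 'y': 31, 'z': 150}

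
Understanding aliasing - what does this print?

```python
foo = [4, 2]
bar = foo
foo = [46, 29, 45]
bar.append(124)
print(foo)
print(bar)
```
[46, 29, 45]
[4, 2, 124]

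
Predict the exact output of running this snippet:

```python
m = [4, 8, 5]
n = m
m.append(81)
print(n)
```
[4, 8, 5, 81]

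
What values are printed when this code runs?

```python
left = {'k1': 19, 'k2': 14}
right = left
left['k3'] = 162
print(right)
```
{'k1': 19, 'k2': 14, 'k3': 162}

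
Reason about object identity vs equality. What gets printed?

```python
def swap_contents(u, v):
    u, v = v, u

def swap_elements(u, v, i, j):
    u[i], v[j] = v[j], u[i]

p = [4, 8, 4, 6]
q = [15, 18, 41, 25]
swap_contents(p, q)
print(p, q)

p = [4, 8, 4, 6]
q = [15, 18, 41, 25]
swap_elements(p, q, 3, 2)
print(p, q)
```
[4, 8, 4, 6] [15, 18, 41, 25]
[4, 8, 4, 41] [15, 18, 6, 25]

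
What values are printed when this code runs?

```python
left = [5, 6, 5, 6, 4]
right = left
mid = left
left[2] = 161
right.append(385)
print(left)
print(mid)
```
[5, 6, 161, 6, 4, 385]
[5, 6, 161, 6, 4, 385]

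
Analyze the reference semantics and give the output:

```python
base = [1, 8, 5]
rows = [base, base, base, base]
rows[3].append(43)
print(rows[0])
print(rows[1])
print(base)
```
[1, 8, 5, 43]
[1, 8, 5, 43]
[1, 8, 5, 43]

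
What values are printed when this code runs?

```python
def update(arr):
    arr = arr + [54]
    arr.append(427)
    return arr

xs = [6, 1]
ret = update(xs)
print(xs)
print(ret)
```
[6, 1]
[6, 1, 54, 427]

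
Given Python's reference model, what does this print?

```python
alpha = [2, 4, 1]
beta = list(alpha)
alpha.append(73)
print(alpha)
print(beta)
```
[2, 4, 1, 73]
[2, 4, 1]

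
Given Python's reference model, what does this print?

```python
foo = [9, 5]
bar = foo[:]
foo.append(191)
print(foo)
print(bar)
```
[9, 5, 191]
[9, 5]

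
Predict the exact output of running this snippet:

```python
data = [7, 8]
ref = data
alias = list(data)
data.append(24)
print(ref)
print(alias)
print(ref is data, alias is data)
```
[7, 8, 24]
[7, 8]
True False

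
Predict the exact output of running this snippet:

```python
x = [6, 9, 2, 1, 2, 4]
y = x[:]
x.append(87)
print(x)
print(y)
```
[6, 9, 2, 1, 2, 4, 87]
[6, 9, 2, 1, 2, 4]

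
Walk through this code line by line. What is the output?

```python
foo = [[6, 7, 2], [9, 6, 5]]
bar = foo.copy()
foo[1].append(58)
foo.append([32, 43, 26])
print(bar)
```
[[6, 7, 2], [9, 6, 5, 58]]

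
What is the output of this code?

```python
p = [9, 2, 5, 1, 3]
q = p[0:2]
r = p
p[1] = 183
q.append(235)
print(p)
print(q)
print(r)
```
[9, 183, 5, 1, 3]
[9, 2, 235]
[9, 183, 5, 1, 3]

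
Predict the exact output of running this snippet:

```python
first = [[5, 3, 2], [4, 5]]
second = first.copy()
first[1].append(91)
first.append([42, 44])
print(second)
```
[[5, 3, 2], [4, 5, 91]]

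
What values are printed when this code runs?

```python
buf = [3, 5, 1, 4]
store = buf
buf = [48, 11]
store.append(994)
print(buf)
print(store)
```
[48, 11]
[3, 5, 1, 4, 994]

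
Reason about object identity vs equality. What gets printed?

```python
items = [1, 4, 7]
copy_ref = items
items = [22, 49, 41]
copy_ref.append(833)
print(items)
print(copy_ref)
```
[22, 49, 41]
[1, 4, 7, 833]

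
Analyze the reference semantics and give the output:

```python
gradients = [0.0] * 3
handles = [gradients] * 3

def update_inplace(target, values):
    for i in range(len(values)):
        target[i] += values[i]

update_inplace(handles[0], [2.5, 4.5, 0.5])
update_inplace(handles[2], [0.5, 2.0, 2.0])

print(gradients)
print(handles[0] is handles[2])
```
[3.0, 6.5, 2.5]
True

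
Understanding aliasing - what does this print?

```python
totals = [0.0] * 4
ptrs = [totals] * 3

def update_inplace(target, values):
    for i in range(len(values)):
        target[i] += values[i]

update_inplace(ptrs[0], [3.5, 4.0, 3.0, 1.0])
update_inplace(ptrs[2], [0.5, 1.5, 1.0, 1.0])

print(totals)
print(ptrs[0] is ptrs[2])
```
[4.0, 5.5, 4.0, 2.0]
True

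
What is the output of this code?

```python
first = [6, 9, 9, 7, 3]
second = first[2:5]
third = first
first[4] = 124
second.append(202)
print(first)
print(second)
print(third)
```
[6, 9, 9, 7, 124]
[9, 7, 3, 202]
[6, 9, 9, 7, 124]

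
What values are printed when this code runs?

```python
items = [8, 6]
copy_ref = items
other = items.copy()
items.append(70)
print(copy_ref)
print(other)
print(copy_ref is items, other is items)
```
[8, 6, 70]
[8, 6]
True False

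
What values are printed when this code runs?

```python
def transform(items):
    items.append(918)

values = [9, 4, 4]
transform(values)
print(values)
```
[9, 4, 4, 918]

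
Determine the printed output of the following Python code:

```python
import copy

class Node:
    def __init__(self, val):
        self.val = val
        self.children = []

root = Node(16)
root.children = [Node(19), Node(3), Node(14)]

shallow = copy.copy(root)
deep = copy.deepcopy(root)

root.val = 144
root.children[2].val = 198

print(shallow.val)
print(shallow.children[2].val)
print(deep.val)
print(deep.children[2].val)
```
16
198
16
14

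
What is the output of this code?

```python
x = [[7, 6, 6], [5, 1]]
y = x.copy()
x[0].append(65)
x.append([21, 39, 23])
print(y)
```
[[7, 6, 6, 65], [5, 1]]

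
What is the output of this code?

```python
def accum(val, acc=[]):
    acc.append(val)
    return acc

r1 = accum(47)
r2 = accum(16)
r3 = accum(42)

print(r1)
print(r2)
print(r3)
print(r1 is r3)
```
[47, 16, 42]
[47, 16, 42]
[47, 16, 42]
True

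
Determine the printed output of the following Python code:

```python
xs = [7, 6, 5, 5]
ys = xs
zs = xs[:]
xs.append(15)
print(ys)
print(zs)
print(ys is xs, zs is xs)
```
[7, 6, 5, 5, 15]
[7, 6, 5, 5]
True False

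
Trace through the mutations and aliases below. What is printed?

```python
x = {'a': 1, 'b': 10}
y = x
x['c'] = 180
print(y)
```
{'a': 1, 'b': 10, 'c': 180}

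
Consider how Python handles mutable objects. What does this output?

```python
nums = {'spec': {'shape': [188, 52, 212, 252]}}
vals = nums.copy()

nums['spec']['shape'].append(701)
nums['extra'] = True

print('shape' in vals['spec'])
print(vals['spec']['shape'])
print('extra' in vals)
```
True
[188, 52, 212, 252, 701]
False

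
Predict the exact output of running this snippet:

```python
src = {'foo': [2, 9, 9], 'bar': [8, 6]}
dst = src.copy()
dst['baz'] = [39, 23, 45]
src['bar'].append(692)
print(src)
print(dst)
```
{'foo': [2, 9, 9], 'bar': [8, 6, 692]}
{'foo': [2, 9, 9], 'bar': [8, 6, 692], 'baz': [39, 23, 45]}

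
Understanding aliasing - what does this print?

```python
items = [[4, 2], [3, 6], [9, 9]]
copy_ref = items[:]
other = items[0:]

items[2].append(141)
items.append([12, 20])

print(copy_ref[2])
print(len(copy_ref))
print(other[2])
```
[9, 9, 141]
3
[9, 9, 141]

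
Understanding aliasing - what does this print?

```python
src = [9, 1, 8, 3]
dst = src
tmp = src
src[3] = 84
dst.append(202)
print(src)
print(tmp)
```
[9, 1, 8, 84, 202]
[9, 1, 8, 84, 202]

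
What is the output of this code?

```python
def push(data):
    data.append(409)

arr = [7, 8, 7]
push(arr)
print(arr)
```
[7, 8, 7, 409]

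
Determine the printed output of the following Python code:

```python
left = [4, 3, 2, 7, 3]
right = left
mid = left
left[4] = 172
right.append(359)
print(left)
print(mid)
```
[4, 3, 2, 7, 172, 359]
[4, 3, 2, 7, 172, 359]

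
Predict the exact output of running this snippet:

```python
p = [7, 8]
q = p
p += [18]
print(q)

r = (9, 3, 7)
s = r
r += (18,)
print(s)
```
[7, 8, 18]
(9, 3, 7)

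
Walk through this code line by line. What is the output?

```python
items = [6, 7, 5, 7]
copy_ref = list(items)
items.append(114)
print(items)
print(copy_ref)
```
[6, 7, 5, 7, 114]
[6, 7, 5, 7]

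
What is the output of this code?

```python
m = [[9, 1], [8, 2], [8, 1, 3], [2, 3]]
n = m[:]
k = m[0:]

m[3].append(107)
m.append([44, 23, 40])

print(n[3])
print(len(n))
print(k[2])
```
[2, 3, 107]
4
[8, 1, 3]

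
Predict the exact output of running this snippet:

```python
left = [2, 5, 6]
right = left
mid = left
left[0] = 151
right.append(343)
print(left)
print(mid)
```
[151, 5, 6, 343]
[151, 5, 6, 343]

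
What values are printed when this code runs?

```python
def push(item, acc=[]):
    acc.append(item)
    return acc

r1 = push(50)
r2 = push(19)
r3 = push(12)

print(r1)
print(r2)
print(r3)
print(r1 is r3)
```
[50, 19, 12]
[50, 19, 12]
[50, 19, 12]
True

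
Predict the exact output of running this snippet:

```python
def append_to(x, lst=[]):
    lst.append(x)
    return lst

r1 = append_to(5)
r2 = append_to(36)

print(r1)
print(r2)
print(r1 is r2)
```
[5, 36]
[5, 36]
True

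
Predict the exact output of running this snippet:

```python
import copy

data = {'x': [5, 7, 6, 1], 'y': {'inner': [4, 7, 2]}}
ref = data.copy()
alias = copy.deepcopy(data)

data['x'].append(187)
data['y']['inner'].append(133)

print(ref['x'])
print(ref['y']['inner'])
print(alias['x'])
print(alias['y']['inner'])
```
[5, 7, 6, 1, 187]
[4, 7, 2, 133]
[5, 7, 6, 1]
[4, 7, 2]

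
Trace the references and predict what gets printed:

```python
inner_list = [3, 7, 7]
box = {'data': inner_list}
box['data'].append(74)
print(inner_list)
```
[3, 7, 7, 74]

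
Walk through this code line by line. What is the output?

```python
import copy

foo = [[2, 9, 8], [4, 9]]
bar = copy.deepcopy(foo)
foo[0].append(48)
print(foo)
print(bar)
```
[[2, 9, 8, 48], [4, 9]]
[[2, 9, 8], [4, 9]]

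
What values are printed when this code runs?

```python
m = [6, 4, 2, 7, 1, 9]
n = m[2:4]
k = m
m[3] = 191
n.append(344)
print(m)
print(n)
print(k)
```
[6, 4, 2, 191, 1, 9]
[2, 7, 344]
[6, 4, 2, 191, 1, 9]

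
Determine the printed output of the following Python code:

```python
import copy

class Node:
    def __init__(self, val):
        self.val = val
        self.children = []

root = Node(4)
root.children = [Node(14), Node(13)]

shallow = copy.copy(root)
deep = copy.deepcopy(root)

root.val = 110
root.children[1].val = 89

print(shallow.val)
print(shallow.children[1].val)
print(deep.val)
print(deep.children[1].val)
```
4
89
4
13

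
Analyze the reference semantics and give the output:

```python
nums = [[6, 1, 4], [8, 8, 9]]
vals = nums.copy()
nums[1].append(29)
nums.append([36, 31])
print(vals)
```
[[6, 1, 4], [8, 8, 9, 29]]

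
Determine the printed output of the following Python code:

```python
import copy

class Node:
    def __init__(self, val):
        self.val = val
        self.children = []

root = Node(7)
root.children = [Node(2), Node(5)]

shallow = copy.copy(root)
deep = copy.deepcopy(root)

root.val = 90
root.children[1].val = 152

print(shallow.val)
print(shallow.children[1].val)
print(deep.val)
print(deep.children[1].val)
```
7
152
7
5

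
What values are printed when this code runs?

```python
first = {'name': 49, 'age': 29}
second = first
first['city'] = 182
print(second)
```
{'name': 49, 'age': 29, 'city': 182}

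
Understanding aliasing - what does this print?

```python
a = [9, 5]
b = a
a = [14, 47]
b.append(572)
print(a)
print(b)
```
[14, 47]
[9, 5, 572]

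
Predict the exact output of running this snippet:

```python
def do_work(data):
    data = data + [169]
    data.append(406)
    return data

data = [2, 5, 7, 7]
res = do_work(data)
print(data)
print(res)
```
[2, 5, 7, 7]
[2, 5, 7, 7, 169, 406]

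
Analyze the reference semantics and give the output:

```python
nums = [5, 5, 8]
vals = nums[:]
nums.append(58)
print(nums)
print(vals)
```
[5, 5, 8, 58]
[5, 5, 8]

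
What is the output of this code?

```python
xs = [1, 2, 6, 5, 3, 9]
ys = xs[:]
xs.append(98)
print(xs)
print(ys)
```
[1, 2, 6, 5, 3, 9, 98]
[1, 2, 6, 5, 3, 9]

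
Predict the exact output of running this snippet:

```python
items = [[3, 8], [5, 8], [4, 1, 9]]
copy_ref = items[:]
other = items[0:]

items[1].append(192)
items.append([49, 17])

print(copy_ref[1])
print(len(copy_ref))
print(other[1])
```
[5, 8, 192]
3
[5, 8, 192]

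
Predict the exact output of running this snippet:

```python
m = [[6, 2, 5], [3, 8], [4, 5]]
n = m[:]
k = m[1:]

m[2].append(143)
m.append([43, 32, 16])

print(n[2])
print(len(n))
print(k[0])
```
[4, 5, 143]
3
[3, 8]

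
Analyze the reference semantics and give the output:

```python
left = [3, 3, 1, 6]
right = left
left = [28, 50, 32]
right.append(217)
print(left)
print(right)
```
[28, 50, 32]
[3, 3, 1, 6, 217]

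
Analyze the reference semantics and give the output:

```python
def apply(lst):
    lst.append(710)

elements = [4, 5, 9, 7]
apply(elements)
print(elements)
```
[4, 5, 9, 7, 710]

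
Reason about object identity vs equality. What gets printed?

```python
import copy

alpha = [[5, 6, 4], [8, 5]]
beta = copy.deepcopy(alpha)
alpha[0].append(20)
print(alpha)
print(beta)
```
[[5, 6, 4, 20], [8, 5]]
[[5, 6, 4], [8, 5]]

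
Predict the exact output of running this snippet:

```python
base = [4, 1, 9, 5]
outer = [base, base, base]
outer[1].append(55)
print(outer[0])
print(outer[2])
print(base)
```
[4, 1, 9, 5, 55]
[4, 1, 9, 5, 55]
[4, 1, 9, 5, 55]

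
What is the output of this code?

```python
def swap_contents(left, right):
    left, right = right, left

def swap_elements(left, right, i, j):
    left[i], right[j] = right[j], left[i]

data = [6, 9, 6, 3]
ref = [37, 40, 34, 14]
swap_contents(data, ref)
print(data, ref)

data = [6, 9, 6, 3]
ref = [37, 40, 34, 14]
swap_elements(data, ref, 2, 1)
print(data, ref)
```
[6, 9, 6, 3] [37, 40, 34, 14]
[6, 9, 40, 3] [37, 6, 34, 14]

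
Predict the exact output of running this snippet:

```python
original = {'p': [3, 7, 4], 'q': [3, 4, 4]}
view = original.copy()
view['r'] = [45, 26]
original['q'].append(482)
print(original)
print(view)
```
{'p': [3, 7, 4], 'q': [3, 4, 4, 482]}
{'p': [3, 7, 4], 'q': [3, 4, 4, 482], 'r': [45, 26]}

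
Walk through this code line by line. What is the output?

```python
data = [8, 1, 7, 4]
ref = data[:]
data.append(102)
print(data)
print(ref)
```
[8, 1, 7, 4, 102]
[8, 1, 7, 4]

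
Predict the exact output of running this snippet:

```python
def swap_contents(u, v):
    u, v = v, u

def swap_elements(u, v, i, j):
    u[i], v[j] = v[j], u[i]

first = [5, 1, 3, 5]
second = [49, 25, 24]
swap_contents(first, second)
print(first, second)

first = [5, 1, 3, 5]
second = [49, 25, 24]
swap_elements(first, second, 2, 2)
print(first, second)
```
[5, 1, 3, 5] [49, 25, 24]
[5, 1, 24, 5] [49, 25, 3]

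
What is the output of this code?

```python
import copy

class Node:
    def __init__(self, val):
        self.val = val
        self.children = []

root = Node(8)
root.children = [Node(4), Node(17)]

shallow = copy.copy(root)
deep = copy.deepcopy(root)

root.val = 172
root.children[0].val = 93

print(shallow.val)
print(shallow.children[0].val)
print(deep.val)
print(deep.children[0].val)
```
8
93
8
4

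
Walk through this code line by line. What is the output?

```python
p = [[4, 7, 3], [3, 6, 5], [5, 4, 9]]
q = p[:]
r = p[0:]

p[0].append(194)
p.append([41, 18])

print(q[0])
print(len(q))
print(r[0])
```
[4, 7, 3, 194]
3
[4, 7, 3, 194]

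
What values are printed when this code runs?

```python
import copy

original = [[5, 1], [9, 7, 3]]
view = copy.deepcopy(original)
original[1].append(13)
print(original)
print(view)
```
[[5, 1], [9, 7, 3, 13]]
[[5, 1], [9, 7, 3]]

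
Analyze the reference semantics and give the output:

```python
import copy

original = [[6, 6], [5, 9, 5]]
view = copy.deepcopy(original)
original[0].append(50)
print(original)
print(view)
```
[[6, 6, 50], [5, 9, 5]]
[[6, 6], [5, 9, 5]]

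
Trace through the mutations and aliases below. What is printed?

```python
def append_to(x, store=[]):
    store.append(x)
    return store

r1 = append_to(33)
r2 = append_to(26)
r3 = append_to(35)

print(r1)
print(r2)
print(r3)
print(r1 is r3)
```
[33, 26, 35]
[33, 26, 35]
[33, 26, 35]
True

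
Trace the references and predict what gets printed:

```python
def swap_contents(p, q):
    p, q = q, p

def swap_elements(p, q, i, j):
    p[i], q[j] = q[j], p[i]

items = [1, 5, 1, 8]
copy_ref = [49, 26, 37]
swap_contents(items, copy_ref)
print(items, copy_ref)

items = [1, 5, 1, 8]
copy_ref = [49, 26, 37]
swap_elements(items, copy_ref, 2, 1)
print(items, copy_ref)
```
[1, 5, 1, 8] [49, 26, 37]
[1, 5, 26, 8] [49, 1, 37]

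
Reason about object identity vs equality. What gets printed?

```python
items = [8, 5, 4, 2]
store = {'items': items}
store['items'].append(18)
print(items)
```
[8, 5, 4, 2, 18]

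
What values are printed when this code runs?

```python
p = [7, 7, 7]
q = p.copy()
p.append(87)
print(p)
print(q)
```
[7, 7, 7, 87]
[7, 7, 7]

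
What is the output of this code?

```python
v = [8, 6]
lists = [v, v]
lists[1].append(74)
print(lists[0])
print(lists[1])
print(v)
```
[8, 6, 74]
[8, 6, 74]
[8, 6, 74]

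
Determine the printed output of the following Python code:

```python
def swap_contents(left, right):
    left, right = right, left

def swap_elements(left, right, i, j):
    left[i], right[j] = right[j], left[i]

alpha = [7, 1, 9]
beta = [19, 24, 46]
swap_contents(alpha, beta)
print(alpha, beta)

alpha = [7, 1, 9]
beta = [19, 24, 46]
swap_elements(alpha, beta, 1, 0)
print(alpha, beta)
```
[7, 1, 9] [19, 24, 46]
[7, 19, 9] [1, 24, 46]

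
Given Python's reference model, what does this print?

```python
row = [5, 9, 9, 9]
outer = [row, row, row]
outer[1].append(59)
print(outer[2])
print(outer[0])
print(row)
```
[5, 9, 9, 9, 59]
[5, 9, 9, 9, 59]
[5, 9, 9, 9, 59]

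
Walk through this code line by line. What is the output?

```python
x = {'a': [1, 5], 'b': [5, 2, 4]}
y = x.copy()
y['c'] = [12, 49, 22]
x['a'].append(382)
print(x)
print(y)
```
{'a': [1, 5, 382], 'b': [5, 2, 4]}
{'a': [1, 5, 382], 'b': [5, 2, 4], 'c': [12, 49, 22]}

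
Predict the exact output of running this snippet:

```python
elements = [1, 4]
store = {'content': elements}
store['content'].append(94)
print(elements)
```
[1, 4, 94]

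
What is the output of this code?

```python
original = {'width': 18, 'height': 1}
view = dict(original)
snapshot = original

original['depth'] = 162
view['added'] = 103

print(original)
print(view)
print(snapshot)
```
{'width': 18, 'height': 1, 'depth': 162}
{'width': 18, 'height': 1, 'added': 103}
{'width': 18, 'height': 1, 'depth': 162}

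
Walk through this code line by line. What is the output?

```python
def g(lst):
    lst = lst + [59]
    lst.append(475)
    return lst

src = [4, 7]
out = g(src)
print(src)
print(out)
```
[4, 7]
[4, 7, 59, 475]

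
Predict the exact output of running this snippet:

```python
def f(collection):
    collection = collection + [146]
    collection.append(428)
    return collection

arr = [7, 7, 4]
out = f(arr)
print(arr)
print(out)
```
[7, 7, 4]
[7, 7, 4, 146, 428]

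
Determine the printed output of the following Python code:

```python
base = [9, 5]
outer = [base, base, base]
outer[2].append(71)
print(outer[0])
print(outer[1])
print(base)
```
[9, 5, 71]
[9, 5, 71]
[9, 5, 71]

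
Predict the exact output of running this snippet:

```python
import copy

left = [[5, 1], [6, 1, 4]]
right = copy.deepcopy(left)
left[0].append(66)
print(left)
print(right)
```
[[5, 1, 66], [6, 1, 4]]
[[5, 1], [6, 1, 4]]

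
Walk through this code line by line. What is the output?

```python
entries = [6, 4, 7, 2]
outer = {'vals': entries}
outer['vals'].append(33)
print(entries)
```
[6, 4, 7, 2, 33]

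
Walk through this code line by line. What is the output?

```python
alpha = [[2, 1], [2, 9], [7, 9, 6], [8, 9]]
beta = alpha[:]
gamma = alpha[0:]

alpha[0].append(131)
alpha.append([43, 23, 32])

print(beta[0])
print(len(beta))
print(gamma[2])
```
[2, 1, 131]
4
[7, 9, 6]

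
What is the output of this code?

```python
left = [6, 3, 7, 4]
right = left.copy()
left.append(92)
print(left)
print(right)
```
[6, 3, 7, 4, 92]
[6, 3, 7, 4]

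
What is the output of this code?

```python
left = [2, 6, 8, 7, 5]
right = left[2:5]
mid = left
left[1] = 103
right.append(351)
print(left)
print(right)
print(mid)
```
[2, 103, 8, 7, 5]
[8, 7, 5, 351]
[2, 103, 8, 7, 5]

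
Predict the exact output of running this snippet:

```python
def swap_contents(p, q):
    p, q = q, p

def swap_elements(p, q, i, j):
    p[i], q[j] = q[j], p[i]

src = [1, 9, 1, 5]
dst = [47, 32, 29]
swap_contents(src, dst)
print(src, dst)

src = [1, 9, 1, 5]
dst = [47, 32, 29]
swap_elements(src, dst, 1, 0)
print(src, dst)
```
[1, 9, 1, 5] [47, 32, 29]
[1, 47, 1, 5] [9, 32, 29]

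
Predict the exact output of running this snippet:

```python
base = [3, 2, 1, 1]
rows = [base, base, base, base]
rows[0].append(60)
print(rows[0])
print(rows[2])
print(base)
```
[3, 2, 1, 1, 60]
[3, 2, 1, 1, 60]
[3, 2, 1, 1, 60]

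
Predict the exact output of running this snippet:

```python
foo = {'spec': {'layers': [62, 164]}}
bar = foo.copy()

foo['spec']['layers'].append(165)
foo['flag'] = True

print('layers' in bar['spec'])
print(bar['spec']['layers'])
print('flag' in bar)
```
True
[62, 164, 165]
False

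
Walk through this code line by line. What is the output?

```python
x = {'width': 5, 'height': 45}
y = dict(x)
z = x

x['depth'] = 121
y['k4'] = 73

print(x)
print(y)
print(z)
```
{'width': 5, 'height': 45, 'depth': 121}
{'width': 5, 'height': 45, 'k4': 73}
{'width': 5, 'height': 45, 'depth': 121}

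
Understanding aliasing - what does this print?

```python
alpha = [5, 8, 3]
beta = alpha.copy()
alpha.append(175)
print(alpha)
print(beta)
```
[5, 8, 3, 175]
[5, 8, 3]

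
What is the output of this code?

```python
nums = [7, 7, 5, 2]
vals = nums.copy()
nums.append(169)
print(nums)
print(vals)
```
[7, 7, 5, 2, 169]
[7, 7, 5, 2]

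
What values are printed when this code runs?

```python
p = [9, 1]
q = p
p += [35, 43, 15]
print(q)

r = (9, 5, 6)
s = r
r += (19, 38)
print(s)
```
[9, 1, 35, 43, 15]
(9, 5, 6)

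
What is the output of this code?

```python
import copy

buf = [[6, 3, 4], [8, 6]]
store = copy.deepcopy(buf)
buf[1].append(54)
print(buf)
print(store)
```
[[6, 3, 4], [8, 6, 54]]
[[6, 3, 4], [8, 6]]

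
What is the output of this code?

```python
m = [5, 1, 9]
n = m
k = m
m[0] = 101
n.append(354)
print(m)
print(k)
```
[101, 1, 9, 354]
[101, 1, 9, 354]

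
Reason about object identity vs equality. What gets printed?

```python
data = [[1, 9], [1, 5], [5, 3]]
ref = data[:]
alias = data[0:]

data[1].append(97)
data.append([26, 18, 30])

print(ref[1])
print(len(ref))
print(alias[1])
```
[1, 5, 97]
3
[1, 5, 97]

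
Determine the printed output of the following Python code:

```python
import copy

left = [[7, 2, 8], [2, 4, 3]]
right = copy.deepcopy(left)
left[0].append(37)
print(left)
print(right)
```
[[7, 2, 8, 37], [2, 4, 3]]
[[7, 2, 8], [2, 4, 3]]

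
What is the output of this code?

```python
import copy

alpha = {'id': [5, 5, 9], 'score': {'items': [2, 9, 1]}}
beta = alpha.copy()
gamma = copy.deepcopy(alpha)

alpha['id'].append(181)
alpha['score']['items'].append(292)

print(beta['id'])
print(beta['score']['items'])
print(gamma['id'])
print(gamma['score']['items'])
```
[5, 5, 9, 181]
[2, 9, 1, 292]
[5, 5, 9]
[2, 9, 1]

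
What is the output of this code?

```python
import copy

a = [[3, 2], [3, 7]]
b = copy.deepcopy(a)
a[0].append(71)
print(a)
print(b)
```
[[3, 2, 71], [3, 7]]
[[3, 2], [3, 7]]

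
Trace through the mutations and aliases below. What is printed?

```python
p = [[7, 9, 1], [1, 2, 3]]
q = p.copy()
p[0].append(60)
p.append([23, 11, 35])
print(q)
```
[[7, 9, 1, 60], [1, 2, 3]]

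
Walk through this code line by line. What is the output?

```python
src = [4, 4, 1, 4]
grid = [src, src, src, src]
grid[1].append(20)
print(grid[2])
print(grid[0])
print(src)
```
[4, 4, 1, 4, 20]
[4, 4, 1, 4, 20]
[4, 4, 1, 4, 20]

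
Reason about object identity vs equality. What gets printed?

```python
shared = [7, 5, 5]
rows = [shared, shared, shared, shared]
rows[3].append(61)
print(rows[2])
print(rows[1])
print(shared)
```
[7, 5, 5, 61]
[7, 5, 5, 61]
[7, 5, 5, 61]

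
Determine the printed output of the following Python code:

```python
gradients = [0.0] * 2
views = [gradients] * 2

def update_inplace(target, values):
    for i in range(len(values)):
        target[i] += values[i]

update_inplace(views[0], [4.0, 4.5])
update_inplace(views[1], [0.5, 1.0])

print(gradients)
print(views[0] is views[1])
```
[4.5, 5.5]
True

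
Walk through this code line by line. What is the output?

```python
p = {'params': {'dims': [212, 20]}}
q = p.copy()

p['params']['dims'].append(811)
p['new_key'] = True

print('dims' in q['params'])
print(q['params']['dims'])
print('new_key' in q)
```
True
[212, 20, 811]
False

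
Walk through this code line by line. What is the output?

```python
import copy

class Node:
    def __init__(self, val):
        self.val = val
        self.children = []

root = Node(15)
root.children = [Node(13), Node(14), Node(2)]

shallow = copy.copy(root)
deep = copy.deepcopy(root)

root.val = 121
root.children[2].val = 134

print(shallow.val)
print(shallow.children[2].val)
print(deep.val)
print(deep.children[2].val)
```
15
134
15
2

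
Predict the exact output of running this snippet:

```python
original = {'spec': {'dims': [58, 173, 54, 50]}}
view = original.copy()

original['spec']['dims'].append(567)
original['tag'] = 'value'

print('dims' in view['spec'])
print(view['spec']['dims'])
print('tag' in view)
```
True
[58, 173, 54, 50, 567]
False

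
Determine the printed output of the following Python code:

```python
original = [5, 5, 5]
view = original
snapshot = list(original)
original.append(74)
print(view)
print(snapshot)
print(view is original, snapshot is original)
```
[5, 5, 5, 74]
[5, 5, 5]
True False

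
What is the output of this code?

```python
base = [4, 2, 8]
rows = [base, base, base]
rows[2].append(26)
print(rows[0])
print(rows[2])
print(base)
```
[4, 2, 8, 26]
[4, 2, 8, 26]
[4, 2, 8, 26]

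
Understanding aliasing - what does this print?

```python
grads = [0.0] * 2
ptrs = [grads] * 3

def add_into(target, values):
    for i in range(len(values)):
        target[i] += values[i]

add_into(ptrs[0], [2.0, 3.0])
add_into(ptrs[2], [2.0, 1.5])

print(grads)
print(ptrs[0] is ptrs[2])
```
[4.0, 4.5]
True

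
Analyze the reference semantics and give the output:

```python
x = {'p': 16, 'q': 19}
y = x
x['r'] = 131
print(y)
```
{'p': 16, 'q': 19, 'r': 131}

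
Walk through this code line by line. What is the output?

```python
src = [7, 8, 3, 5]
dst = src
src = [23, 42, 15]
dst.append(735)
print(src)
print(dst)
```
[23, 42, 15]
[7, 8, 3, 5, 735]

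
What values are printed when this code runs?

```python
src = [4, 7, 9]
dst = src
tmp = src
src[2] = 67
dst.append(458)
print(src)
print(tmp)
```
[4, 7, 67, 458]
[4, 7, 67, 458]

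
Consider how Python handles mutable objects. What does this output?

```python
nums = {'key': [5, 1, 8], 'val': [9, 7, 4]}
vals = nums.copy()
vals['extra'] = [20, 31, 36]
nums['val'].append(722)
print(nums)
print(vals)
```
{'key': [5, 1, 8], 'val': [9, 7, 4, 722]}
{'key': [5, 1, 8], 'val': [9, 7, 4, 722], 'extra': [20, 31, 36]}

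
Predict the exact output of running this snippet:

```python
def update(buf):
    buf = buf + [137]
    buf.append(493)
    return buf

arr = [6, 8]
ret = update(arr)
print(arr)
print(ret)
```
[6, 8]
[6, 8, 137, 493]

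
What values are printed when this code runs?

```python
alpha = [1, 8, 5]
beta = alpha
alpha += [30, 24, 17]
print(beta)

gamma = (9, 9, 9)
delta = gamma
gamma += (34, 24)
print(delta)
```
[1, 8, 5, 30, 24, 17]
(9, 9, 9)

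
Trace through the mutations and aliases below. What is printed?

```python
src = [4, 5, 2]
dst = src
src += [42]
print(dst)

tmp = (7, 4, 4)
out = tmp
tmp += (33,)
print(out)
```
[4, 5, 2, 42]
(7, 4, 4)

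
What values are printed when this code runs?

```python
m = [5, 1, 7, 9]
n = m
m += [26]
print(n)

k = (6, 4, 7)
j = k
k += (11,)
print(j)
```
[5, 1, 7, 9, 26]
(6, 4, 7)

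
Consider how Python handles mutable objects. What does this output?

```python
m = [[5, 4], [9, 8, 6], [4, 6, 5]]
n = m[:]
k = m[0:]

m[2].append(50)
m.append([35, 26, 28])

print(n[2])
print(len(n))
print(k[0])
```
[4, 6, 5, 50]
3
[5, 4]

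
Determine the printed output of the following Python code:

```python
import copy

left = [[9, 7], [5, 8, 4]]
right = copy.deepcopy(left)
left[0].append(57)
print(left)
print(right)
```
[[9, 7, 57], [5, 8, 4]]
[[9, 7], [5, 8, 4]]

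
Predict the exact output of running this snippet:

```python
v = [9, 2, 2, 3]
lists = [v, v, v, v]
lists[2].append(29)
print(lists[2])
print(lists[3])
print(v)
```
[9, 2, 2, 3, 29]
[9, 2, 2, 3, 29]
[9, 2, 2, 3, 29]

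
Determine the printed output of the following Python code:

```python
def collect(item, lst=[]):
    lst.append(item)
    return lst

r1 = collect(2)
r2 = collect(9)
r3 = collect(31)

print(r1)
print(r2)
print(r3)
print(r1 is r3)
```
[2, 9, 31]
[2, 9, 31]
[2, 9, 31]
True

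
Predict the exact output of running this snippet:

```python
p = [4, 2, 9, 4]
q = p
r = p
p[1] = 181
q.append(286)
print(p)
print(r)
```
[4, 181, 9, 4, 286]
[4, 181, 9, 4, 286]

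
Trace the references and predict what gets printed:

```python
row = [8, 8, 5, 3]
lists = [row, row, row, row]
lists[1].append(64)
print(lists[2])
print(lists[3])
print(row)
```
[8, 8, 5, 3, 64]
[8, 8, 5, 3, 64]
[8, 8, 5, 3, 64]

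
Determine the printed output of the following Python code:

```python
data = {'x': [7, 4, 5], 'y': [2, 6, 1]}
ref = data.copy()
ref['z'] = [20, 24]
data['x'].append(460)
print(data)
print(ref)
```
{'x': [7, 4, 5, 460], 'y': [2, 6, 1]}
{'x': [7, 4, 5, 460], 'y': [2, 6, 1], 'z': [20, 24]}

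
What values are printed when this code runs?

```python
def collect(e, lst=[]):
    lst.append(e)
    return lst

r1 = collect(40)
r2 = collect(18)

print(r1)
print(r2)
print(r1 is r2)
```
[40, 18]
[40, 18]
True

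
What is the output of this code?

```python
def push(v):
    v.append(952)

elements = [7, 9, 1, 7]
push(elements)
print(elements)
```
[7, 9, 1, 7, 952]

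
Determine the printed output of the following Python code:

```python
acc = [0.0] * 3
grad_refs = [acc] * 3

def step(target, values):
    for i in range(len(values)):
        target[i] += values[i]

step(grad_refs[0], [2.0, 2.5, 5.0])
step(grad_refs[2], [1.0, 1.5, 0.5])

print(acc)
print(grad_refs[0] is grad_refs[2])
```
[3.0, 4.0, 5.5]
True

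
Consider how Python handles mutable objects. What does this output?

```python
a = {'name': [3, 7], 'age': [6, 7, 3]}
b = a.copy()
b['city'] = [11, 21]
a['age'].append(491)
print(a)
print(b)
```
{'name': [3, 7], 'age': [6, 7, 3, 491]}
{'name': [3, 7], 'age': [6, 7, 3, 491], 'city': [11, 21]}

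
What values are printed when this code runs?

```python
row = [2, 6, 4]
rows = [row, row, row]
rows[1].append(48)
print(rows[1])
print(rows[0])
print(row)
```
[2, 6, 4, 48]
[2, 6, 4, 48]
[2, 6, 4, 48]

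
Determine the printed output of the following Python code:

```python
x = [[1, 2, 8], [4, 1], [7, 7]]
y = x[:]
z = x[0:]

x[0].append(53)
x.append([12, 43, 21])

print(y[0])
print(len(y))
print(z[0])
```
[1, 2, 8, 53]
3
[1, 2, 8, 53]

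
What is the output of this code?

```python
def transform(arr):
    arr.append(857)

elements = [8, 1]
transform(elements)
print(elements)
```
[8, 1, 857]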